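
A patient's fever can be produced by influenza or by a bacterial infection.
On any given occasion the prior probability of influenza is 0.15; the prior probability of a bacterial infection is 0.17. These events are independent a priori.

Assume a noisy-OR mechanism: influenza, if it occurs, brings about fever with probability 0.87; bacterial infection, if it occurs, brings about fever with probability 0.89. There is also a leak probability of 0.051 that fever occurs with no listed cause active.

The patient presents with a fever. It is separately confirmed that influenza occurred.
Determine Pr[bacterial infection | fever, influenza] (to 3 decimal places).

Under noisy-OR, P(fever | causes) = 1 − (1−0.051)·∏(1−qᵢ) over the active causes.
Sum P(fever|·) weighted by the priors over both values of bacterial infection:
  P(fever | influenza) = 0.87663×0.83 + 0.986429×0.17
        = 0.727603 + 0.167693 = 0.895296
Keeping only the bacterial infection-present terms gives 0.167693, so
  P(bacterial infection | fever, influenza) = 0.167693 / 0.895296 ≈ 0.187

Pr[bacterial infection | fever, influenza] ≈ 0.187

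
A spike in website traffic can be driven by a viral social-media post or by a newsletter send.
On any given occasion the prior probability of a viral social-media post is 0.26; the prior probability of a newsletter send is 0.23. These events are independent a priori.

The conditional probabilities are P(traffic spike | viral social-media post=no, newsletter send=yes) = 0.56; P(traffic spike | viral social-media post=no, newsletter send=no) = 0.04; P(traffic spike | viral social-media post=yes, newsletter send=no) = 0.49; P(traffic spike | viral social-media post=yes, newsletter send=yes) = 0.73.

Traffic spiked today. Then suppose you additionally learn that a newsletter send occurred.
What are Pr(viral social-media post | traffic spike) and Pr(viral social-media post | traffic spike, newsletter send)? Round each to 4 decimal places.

Pr(viral social-media post | traffic spike) ≈ 0.5455; Pr(viral social-media post | traffic spike, newsletter send) ≈ 0.3141

For the numerator, keep only viral social-media post=true terms: 0.098098 + 0.043654 = 0.141752
Normalizer over all consistent configurations: 0.04·0.74·0.77 + 0.56·0.74·0.23 + 0.49·0.26·0.77 + 0.73·0.26·0.23 = 0.259856
Posterior = 0.141752 / 0.259856 ≈ 0.5455

With the extra evidence:
P(traffic spike | newsletter send) = 0.56×0.74 + 0.73×0.26 = 0.414400 + 0.189800 = 0.604200
The viral social-media post-present share is 0.73×0.26 = 0.189800.
P(viral social-media post | traffic spike, newsletter send) = 0.189800 / 0.604200 ≈ 0.3141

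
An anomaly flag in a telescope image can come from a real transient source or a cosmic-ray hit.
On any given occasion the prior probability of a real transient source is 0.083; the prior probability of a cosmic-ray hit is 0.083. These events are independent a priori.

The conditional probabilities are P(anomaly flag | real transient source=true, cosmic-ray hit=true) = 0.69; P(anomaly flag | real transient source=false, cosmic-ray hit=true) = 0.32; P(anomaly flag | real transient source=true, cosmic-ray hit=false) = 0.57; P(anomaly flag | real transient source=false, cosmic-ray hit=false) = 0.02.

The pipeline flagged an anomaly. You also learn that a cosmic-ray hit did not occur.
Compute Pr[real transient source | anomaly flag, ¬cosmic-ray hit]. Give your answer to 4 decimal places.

Pr[real transient source | anomaly flag, ¬cosmic-ray hit] ≈ 0.7206

P(anomaly flag | ¬cosmic-ray hit) = 0.02·0.917 + 0.57·0.083 = 0.018340 + 0.047310 = 0.065650
The real transient source-present share is 0.57·0.083 = 0.047310.
So P(real transient source | anomaly flag, ¬cosmic-ray hit) = 0.047310/0.065650 ≈ 0.7206.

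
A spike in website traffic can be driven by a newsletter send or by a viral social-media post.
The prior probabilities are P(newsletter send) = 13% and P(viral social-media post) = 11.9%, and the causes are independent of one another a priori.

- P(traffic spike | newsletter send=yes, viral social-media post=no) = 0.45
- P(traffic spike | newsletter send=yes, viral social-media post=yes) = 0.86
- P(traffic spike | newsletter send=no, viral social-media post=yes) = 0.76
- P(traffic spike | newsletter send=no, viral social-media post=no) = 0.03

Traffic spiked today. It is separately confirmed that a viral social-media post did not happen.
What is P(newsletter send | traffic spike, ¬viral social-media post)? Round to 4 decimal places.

Weight on newsletter send=true, given the evidence: 0.45×0.13 = 0.058500
Normalizer over all consistent configurations: 0.03×0.87 + 0.45×0.13 = 0.084600
P(newsletter send | traffic spike, ¬viral social-media post) = 0.058500/0.084600 ≈ 0.6915

P(newsletter send | traffic spike, ¬viral social-media post) ≈ 0.6915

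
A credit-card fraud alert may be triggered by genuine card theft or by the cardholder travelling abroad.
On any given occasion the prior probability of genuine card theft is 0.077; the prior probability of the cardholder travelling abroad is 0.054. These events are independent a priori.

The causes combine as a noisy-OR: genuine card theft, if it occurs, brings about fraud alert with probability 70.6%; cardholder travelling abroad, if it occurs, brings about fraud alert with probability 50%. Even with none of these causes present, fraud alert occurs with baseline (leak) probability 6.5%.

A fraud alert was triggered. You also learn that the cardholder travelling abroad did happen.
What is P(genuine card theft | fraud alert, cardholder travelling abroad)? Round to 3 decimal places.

P(genuine card theft | fraud alert, cardholder travelling abroad) ≈ 0.119

Under noisy-OR, P(fraud alert | causes) = 1 − (1−0.065)·∏(1−qᵢ) over the active causes.
Sum P(fraud alert|·) weighted by the priors over both values of genuine card theft:
  P(fraud alert | cardholder travelling abroad) = 0.5325*0.923 + 0.862555*0.077
        = 0.491497 + 0.066417 = 0.557914
The terms with genuine card theft present sum to 0.066417, so
  P(genuine card theft | fraud alert, cardholder travelling abroad) = 0.066417 / 0.557914 ≈ 0.119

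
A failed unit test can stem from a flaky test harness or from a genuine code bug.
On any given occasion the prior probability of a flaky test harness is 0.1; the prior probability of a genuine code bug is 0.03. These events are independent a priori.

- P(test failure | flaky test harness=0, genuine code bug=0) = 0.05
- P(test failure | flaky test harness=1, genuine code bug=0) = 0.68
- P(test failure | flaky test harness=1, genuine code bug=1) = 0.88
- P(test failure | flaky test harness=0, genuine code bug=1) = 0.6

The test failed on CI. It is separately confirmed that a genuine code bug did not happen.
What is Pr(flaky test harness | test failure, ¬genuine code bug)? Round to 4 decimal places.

P(test failure | ¬genuine code bug) = 0.05×0.9 + 0.68×0.1 = 0.045000 + 0.068000 = 0.113000
Of this, 0.068000 comes from 0.68×0.1 (the flaky test harness=true cases).
So P(flaky test harness | test failure, ¬genuine code bug) = 0.068000/0.113000 ≈ 0.6018.

Pr(flaky test harness | test failure, ¬genuine code bug) ≈ 0.6018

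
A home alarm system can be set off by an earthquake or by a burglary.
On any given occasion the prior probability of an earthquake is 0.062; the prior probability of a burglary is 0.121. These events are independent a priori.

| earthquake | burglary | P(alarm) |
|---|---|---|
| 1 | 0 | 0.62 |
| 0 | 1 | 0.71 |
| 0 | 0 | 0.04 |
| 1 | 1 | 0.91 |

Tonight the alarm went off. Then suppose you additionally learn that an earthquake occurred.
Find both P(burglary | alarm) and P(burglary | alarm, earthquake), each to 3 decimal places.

P(alarm) = 0.04·0.938·0.879 + 0.71·0.938·0.121 + 0.62·0.062·0.879 + 0.91·0.062·0.121 = 0.032980 + 0.080584 + 0.033789 + 0.006827 = 0.154180
Restricting to configurations with burglary present: 0.080584 + 0.006827 = 0.087411.
Hence the posterior is 0.087411/0.154180 ≈ 0.567.

With the extra evidence:
P(alarm | earthquake) = 0.62*0.879 + 0.91*0.121 = 0.544980 + 0.110110 = 0.655090
The burglary-present share is 0.91*0.121 = 0.110110.
So P(burglary | alarm, earthquake) = 0.110110/0.655090 ≈ 0.168.

P(burglary | alarm) ≈ 0.567; P(burglary | alarm, earthquake) ≈ 0.168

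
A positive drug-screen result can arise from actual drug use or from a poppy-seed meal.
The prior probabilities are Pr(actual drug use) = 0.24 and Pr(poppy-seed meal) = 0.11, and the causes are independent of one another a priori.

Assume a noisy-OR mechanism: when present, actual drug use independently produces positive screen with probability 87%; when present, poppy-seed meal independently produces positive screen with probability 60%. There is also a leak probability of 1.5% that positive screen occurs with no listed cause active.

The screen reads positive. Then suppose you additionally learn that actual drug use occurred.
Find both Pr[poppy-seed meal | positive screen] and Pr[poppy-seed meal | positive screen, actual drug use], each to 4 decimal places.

Pr[poppy-seed meal | positive screen] ≈ 0.2782; Pr[poppy-seed meal | positive screen, actual drug use] ≈ 0.1185

Under noisy-OR, P(positive screen | causes) = 1 − (1−0.015)·∏(1−qᵢ) over the active causes.
P(positive screen) = 0.015×0.76×0.89 + 0.606×0.76×0.11 + 0.87195×0.24×0.89 + 0.94878×0.24×0.11 = 0.010146 + 0.050662 + 0.186249 + 0.025048 = 0.272105
Restricting to configurations with poppy-seed meal present: 0.050662 + 0.025048 = 0.075710.
P(poppy-seed meal | positive screen) = 0.075710 / 0.272105 ≈ 0.2782

Now also conditioning on actual drug use=true:
Numerator (weight on configurations with poppy-seed meal): 0.94878*0.11 = 0.104366
The normalizing constant is 0.87195*0.89 + 0.94878*0.11 = 0.880401
Posterior = 0.104366 / 0.880401 ≈ 0.1185
This is intercausal reasoning (explaining away): once actual drug use accounts for the positive screen, poppy-seed meal becomes less likely.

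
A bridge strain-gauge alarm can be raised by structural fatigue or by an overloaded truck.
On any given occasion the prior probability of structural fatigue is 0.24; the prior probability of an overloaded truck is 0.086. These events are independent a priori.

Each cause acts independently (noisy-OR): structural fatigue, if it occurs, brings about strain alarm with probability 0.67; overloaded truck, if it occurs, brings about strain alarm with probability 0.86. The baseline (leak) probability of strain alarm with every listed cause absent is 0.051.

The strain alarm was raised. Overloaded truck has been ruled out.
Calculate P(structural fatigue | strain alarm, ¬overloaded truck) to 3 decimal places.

Under noisy-OR, P(strain alarm | causes) = 1 − (1−0.051)·∏(1−qᵢ) over the active causes.
By total probability over both values of structural fatigue:
  P(strain alarm | ¬overloaded truck) = 0.051*0.76 + 0.68683*0.24
        = 0.038760 + 0.164839 = 0.203599
The terms with structural fatigue present sum to 0.164839, so
  P(structural fatigue | strain alarm, ¬overloaded truck) = 0.164839 / 0.203599 ≈ 0.810

P(structural fatigue | strain alarm, ¬overloaded truck) ≈ 0.810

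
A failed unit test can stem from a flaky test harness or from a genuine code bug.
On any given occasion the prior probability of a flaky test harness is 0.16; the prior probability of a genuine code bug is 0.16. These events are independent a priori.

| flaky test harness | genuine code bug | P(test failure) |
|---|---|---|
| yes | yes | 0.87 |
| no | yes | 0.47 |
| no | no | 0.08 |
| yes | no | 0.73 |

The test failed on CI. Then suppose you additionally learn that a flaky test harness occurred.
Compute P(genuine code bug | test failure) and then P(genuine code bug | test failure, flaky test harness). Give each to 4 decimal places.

P(test failure) = 0.08*0.84*0.84 + 0.47*0.84*0.16 + 0.73*0.16*0.84 + 0.87*0.16*0.16 = 0.056448 + 0.063168 + 0.098112 + 0.022272 = 0.240000
Of this, 0.085440 comes from 0.063168 + 0.022272 (the genuine code bug=true cases).
So P(genuine code bug | test failure) = 0.085440/0.240000 ≈ 0.3560.

Now also conditioning on flaky test harness=true:
Weight on genuine code bug=true, given the evidence: 0.87*0.16 = 0.139200
The normalizing constant is 0.73*0.84 + 0.87*0.16 = 0.752400
P(genuine code bug | test failure, flaky test harness) = 0.139200/0.752400 ≈ 0.1850
This is intercausal reasoning (explaining away): once flaky test harness accounts for the test failure, genuine code bug becomes less likely.

P(genuine code bug | test failure) ≈ 0.3560; P(genuine code bug | test failure, flaky test harness) ≈ 0.1850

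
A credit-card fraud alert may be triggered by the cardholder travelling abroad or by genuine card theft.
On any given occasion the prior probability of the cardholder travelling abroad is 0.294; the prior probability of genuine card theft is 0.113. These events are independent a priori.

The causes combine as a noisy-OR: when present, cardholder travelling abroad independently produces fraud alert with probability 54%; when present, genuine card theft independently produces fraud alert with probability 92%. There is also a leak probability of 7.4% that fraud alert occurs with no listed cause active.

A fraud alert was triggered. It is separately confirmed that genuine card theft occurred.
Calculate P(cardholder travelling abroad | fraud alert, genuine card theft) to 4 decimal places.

P(cardholder travelling abroad | fraud alert, genuine card theft) ≈ 0.3029

Under noisy-OR, P(fraud alert | causes) = 1 − (1−0.074)·∏(1−qᵢ) over the active causes.
Weight on cardholder travelling abroad=true, given the evidence: 0.965923×0.294 = 0.283981
Denominator P(fraud alert | genuine card theft): 0.92592×0.706 + 0.965923×0.294 = 0.937681
Posterior = 0.283981 / 0.937681 ≈ 0.3029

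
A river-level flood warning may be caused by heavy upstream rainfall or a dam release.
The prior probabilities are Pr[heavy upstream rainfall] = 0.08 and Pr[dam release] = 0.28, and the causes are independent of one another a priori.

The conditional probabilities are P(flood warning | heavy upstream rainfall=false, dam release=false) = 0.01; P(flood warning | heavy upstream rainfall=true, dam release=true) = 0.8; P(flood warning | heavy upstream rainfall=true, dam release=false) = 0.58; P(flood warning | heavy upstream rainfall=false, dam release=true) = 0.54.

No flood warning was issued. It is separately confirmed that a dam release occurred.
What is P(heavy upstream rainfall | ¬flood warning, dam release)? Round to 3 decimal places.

P(heavy upstream rainfall | ¬flood warning, dam release) ≈ 0.036

Numerator (weight on configurations with heavy upstream rainfall): 0.2×0.08 = 0.016000
The normalizing constant is 0.46×0.92 + 0.2×0.08 = 0.439200
Posterior = 0.016000 / 0.439200 ≈ 0.036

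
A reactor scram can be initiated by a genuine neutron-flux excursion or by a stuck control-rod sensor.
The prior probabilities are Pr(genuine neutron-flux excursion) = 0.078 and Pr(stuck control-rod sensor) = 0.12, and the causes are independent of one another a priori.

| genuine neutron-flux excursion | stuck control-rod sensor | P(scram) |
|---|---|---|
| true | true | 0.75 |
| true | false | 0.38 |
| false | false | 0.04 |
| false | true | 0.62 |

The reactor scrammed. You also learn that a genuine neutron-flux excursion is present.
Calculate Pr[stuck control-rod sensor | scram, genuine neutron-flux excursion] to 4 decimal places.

Pr[stuck control-rod sensor | scram, genuine neutron-flux excursion] ≈ 0.2121

P(scram | genuine neutron-flux excursion) = 0.38*0.88 + 0.75*0.12 = 0.334400 + 0.090000 = 0.424400
Restricting to configurations with stuck control-rod sensor present: 0.75*0.12 = 0.090000.
So P(stuck control-rod sensor | scram, genuine neutron-flux excursion) = 0.090000/0.424400 ≈ 0.2121.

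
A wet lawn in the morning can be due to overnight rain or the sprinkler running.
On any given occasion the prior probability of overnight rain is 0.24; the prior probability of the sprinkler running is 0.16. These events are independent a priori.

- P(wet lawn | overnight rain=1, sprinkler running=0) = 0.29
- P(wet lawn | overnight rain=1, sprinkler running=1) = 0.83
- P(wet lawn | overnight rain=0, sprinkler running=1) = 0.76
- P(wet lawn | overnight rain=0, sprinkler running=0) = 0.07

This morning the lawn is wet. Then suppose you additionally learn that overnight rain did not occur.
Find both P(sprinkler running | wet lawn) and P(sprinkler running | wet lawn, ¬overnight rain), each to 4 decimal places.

P(sprinkler running | wet lawn) ≈ 0.5465; P(sprinkler running | wet lawn, ¬overnight rain) ≈ 0.6741

Sum P(wet lawn|·) weighted by the priors over the 4 (overnight rain, sprinkler running) configurations:
  P(wet lawn) = 0.07·0.76·0.84 + 0.76·0.76·0.16 + 0.29·0.24·0.84 + 0.83·0.24·0.16
        = 0.044688 + 0.092416 + 0.058464 + 0.031872 = 0.227440
Configurations with sprinkler running contribute 0.124288, so
  P(sprinkler running | wet lawn) = 0.124288 / 0.227440 ≈ 0.5465

Now also conditioning on overnight rain≠true:
By total probability over both values of sprinkler running:
  P(wet lawn | ¬overnight rain) = 0.07×0.84 + 0.76×0.16
        = 0.058800 + 0.121600 = 0.180400
The terms with sprinkler running present sum to 0.121600, so
  P(sprinkler running | wet lawn, ¬overnight rain) = 0.121600 / 0.180400 ≈ 0.6741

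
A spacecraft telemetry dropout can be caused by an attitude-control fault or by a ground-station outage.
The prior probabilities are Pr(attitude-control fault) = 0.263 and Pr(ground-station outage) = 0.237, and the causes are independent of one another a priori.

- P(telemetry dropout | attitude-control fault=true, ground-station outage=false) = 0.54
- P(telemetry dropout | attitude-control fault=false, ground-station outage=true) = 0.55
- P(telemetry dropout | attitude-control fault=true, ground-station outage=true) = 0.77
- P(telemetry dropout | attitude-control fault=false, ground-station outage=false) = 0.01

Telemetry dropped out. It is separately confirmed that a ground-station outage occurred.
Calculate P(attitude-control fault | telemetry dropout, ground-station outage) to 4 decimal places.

P(telemetry dropout | ground-station outage) = 0.55×0.737 + 0.77×0.263 = 0.405350 + 0.202510 = 0.607860
Restricting to configurations with attitude-control fault present: 0.77×0.263 = 0.202510.
So P(attitude-control fault | telemetry dropout, ground-station outage) = 0.202510/0.607860 ≈ 0.3332.

P(attitude-control fault | telemetry dropout, ground-station outage) ≈ 0.3332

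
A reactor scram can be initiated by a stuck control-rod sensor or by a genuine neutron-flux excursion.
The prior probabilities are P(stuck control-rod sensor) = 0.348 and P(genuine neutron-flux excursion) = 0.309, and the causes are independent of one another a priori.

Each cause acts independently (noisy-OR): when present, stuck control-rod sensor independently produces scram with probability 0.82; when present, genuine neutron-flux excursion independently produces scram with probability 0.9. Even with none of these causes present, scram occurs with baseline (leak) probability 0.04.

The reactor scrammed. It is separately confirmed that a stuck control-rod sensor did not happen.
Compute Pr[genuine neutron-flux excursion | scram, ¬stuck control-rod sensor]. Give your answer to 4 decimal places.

Under noisy-OR, P(scram | causes) = 1 − (1−0.04)·∏(1−qᵢ) over the active causes.
P(scram | ¬stuck control-rod sensor) = 0.04×0.691 + 0.904×0.309 = 0.027640 + 0.279336 = 0.306976
Of this, 0.279336 comes from 0.904×0.309 (the genuine neutron-flux excursion=true cases).
Hence the posterior is 0.279336/0.306976 ≈ 0.9100.

Pr[genuine neutron-flux excursion | scram, ¬stuck control-rod sensor] ≈ 0.9100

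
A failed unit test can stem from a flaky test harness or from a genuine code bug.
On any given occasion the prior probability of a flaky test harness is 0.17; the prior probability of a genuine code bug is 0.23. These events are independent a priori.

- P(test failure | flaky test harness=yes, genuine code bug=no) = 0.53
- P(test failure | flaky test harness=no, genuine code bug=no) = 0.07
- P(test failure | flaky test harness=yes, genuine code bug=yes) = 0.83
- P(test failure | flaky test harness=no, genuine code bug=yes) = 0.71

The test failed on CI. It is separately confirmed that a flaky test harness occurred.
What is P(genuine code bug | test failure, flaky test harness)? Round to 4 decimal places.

For the numerator, keep only genuine code bug=true terms: 0.83×0.23 = 0.190900
Denominator P(test failure | flaky test harness): 0.53×0.77 + 0.83×0.23 = 0.599000
P(genuine code bug | test failure, flaky test harness) = 0.190900/0.599000 ≈ 0.3187

P(genuine code bug | test failure, flaky test harness) ≈ 0.3187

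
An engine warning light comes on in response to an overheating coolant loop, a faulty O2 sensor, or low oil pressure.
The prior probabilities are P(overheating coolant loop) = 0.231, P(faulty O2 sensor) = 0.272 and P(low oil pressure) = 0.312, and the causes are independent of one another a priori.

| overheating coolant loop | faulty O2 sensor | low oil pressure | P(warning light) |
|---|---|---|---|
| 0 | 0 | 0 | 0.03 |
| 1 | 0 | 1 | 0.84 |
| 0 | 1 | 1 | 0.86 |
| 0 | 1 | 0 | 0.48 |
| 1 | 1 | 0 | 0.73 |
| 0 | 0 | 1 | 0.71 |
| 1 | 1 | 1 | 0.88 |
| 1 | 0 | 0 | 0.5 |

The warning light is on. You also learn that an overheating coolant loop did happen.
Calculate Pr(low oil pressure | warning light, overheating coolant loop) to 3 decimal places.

P(warning light | overheating coolant loop) = 0.5*0.728*0.688 + 0.84*0.728*0.312 + 0.73*0.272*0.688 + 0.88*0.272*0.312 = 0.250432 + 0.190794 + 0.136609 + 0.074680 = 0.652515
Restricting to configurations with low oil pressure present: 0.190794 + 0.074680 = 0.265474.
Hence the posterior is 0.265474/0.652515 ≈ 0.407.

Pr(low oil pressure | warning light, overheating coolant loop) ≈ 0.407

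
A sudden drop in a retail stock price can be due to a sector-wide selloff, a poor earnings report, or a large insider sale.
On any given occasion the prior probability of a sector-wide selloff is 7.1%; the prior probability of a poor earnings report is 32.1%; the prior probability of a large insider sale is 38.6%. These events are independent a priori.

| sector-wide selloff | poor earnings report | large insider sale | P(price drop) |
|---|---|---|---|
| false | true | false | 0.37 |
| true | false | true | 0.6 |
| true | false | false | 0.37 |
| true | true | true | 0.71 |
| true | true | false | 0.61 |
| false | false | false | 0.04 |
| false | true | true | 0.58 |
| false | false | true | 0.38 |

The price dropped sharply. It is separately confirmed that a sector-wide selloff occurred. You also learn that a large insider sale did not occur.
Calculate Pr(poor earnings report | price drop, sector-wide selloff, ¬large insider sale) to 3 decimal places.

Pr(poor earnings report | price drop, sector-wide selloff, ¬large insider sale) ≈ 0.438

Sum P(price drop|·) weighted by the priors over both values of poor earnings report:
  P(price drop | sector-wide selloff, ¬large insider sale) = 0.37*0.679 + 0.61*0.321
        = 0.251230 + 0.195810 = 0.447040
The terms with poor earnings report present sum to 0.195810, so
  P(poor earnings report | price drop, sector-wide selloff, ¬large insider sale) = 0.195810 / 0.447040 ≈ 0.438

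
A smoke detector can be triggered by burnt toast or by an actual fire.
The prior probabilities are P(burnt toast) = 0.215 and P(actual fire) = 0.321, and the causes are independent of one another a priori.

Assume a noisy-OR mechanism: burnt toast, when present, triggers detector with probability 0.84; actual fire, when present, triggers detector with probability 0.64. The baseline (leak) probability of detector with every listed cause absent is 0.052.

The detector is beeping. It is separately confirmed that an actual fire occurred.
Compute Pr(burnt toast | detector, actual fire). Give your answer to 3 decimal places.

Pr(burnt toast | detector, actual fire) ≈ 0.282

Under noisy-OR, P(detector | causes) = 1 − (1−0.052)·∏(1−qᵢ) over the active causes.
Numerator (weight on configurations with burnt toast): 0.945395*0.215 = 0.203260
Denominator P(detector | actual fire): 0.65872*0.785 + 0.945395*0.215 = 0.720355
Posterior = 0.203260 / 0.720355 ≈ 0.282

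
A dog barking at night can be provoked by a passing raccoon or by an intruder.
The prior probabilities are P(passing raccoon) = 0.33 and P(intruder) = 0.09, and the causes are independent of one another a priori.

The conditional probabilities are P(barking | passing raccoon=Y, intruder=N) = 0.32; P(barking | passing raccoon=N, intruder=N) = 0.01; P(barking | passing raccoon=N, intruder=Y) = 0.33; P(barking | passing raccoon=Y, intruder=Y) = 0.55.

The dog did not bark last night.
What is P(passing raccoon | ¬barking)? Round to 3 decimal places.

P(passing raccoon | ¬barking) ≈ 0.253

Numerator (weight on configurations with passing raccoon): 0.204204 + 0.013365 = 0.217569
Denominator P(¬barking): 0.99×0.67×0.91 + 0.67×0.67×0.09 + 0.68×0.33×0.91 + 0.45×0.33×0.09 = 0.861573
P(passing raccoon | ¬barking) = 0.217569/0.861573 ≈ 0.253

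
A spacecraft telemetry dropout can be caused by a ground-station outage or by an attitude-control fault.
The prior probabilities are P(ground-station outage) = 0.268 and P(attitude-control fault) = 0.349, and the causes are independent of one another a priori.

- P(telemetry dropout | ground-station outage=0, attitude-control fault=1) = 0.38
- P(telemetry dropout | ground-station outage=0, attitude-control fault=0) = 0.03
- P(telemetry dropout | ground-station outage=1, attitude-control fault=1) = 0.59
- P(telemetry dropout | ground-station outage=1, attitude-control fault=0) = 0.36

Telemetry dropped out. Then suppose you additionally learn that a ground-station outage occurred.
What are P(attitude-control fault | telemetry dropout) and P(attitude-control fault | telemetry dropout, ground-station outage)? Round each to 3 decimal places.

Enumerate the 4 (ground-station outage, attitude-control fault) configurations and weight by the priors:
  P(telemetry dropout) = 0.03·0.732·0.651 + 0.38·0.732·0.349 + 0.36·0.268·0.651 + 0.59·0.268·0.349
        = 0.014296 + 0.097078 + 0.062808 + 0.055184 = 0.229366
Configurations with attitude-control fault contribute 0.152262, so
  P(attitude-control fault | telemetry dropout) = 0.152262 / 0.229366 ≈ 0.664

With the extra evidence:
P(telemetry dropout | ground-station outage) = 0.36×0.651 + 0.59×0.349 = 0.234360 + 0.205910 = 0.440270
Restricting to configurations with attitude-control fault present: 0.59×0.349 = 0.205910.
Hence the posterior is 0.205910/0.440270 ≈ 0.468.

P(attitude-control fault | telemetry dropout) ≈ 0.664; P(attitude-control fault | telemetry dropout, ground-station outage) ≈ 0.468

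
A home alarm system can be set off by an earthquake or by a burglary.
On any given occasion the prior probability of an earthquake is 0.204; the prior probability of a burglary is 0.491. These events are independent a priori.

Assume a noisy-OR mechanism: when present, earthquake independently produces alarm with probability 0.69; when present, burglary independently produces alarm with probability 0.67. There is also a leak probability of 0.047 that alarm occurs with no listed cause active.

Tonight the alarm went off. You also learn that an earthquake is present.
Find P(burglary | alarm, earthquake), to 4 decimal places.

Under noisy-OR, P(alarm | causes) = 1 − (1−0.047)·∏(1−qᵢ) over the active causes.
Numerator (weight on configurations with burglary): 0.902508×0.491 = 0.443131
The normalizing constant is 0.70457×0.509 + 0.902508×0.491 = 0.801757
P(burglary | alarm, earthquake) = 0.443131/0.801757 ≈ 0.5527

P(burglary | alarm, earthquake) ≈ 0.5527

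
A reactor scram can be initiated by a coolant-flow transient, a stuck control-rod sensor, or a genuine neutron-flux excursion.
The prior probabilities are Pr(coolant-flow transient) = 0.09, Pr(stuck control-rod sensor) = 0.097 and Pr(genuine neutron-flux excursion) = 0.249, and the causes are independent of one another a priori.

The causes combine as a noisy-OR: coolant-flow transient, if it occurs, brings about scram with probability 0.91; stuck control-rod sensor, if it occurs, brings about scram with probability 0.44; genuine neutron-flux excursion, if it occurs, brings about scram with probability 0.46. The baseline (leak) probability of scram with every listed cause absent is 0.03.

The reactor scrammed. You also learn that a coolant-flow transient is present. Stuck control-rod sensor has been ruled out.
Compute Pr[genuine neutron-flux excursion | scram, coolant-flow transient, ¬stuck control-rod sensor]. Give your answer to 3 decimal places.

Under noisy-OR, P(scram | causes) = 1 − (1−0.03)·∏(1−qᵢ) over the active causes.
By total probability over both values of genuine neutron-flux excursion:
  P(scram | coolant-flow transient, ¬stuck control-rod sensor) = 0.9127×0.751 + 0.952858×0.249
        = 0.685438 + 0.237262 = 0.922700
The terms with genuine neutron-flux excursion present sum to 0.237262, so
  P(genuine neutron-flux excursion | scram, coolant-flow transient, ¬stuck control-rod sensor) = 0.237262 / 0.922700 ≈ 0.257

Pr[genuine neutron-flux excursion | scram, coolant-flow transient, ¬stuck control-rod sensor] ≈ 0.257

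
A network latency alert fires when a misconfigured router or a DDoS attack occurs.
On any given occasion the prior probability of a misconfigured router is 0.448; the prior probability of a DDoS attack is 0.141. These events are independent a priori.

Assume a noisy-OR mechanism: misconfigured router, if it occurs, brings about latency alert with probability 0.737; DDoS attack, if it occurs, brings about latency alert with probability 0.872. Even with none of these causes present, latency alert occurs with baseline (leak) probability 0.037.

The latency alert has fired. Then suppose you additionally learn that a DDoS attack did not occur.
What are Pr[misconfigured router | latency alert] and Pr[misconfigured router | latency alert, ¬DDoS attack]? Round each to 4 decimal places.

Pr[misconfigured router | latency alert] ≈ 0.8025; Pr[misconfigured router | latency alert, ¬DDoS attack] ≈ 0.9425

Under noisy-OR, P(latency alert | causes) = 1 − (1−0.037)·∏(1−qᵢ) over the active causes.
P(latency alert) = 0.037×0.552×0.859 + 0.876736×0.552×0.141 + 0.746731×0.448×0.859 + 0.967582×0.448×0.141 = 0.017544 + 0.068238 + 0.287366 + 0.061120 = 0.434268
Of this, 0.348486 comes from 0.287366 + 0.061120 (the misconfigured router=true cases).
Hence the posterior is 0.348486/0.434268 ≈ 0.8025.

Now also conditioning on DDoS attack≠true:
Weight on misconfigured router=true, given the evidence: 0.746731*0.448 = 0.334535
Normalizer over all consistent configurations: 0.037*0.552 + 0.746731*0.448 = 0.354959
Posterior = 0.334535 / 0.354959 ≈ 0.9425
Ruling out DDoS attack raises the posterior on misconfigured router — the flip side of explaining away.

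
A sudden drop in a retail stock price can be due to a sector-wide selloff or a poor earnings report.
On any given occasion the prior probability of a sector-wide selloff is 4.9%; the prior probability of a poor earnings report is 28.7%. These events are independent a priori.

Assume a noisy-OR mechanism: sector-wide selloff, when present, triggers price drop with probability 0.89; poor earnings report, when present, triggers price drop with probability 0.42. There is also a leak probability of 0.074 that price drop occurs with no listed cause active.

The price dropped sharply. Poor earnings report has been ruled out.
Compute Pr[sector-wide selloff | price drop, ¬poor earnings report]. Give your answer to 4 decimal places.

Pr[sector-wide selloff | price drop, ¬poor earnings report] ≈ 0.3848

Under noisy-OR, P(price drop | causes) = 1 − (1−0.074)·∏(1−qᵢ) over the active causes.
P(price drop | ¬poor earnings report) = 0.074·0.951 + 0.89814·0.049 = 0.070374 + 0.044009 = 0.114383
Restricting to configurations with sector-wide selloff present: 0.89814·0.049 = 0.044009.
So P(sector-wide selloff | price drop, ¬poor earnings report) = 0.044009/0.114383 ≈ 0.3848.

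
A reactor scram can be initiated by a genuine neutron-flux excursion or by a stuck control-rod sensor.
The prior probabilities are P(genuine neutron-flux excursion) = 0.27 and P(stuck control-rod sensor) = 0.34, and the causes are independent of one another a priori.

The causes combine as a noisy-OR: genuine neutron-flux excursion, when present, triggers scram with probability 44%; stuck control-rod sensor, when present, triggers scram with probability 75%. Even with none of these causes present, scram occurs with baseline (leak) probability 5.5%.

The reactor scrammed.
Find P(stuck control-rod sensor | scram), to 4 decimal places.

P(stuck control-rod sensor | scram) ≈ 0.7092

Under noisy-OR, P(scram | causes) = 1 − (1−0.055)·∏(1−qᵢ) over the active causes.
Enumerate the 4 (genuine neutron-flux excursion, stuck control-rod sensor) configurations and weight by the priors:
  P(scram) = 0.055×0.73×0.66 + 0.76375×0.73×0.34 + 0.4708×0.27×0.66 + 0.8677×0.27×0.34
        = 0.026499 + 0.189563 + 0.083897 + 0.079655 = 0.379614
Configurations with stuck control-rod sensor contribute 0.269218, so
  P(stuck control-rod sensor | scram) = 0.269218 / 0.379614 ≈ 0.7092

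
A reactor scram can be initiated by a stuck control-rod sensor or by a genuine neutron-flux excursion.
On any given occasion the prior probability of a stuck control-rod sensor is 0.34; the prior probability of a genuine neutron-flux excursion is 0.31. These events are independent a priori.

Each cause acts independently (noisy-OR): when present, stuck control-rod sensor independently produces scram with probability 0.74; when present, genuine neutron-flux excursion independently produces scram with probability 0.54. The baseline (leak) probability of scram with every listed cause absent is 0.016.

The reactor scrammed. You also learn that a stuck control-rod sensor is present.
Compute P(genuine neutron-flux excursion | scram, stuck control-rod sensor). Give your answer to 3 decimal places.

Under noisy-OR, P(scram | causes) = 1 − (1−0.016)·∏(1−qᵢ) over the active causes.
P(scram | stuck control-rod sensor) = 0.74416×0.69 + 0.882314×0.31 = 0.513470 + 0.273517 = 0.786987
The genuine neutron-flux excursion-present share is 0.882314×0.31 = 0.273517.
P(genuine neutron-flux excursion | scram, stuck control-rod sensor) = 0.273517 / 0.786987 ≈ 0.348

P(genuine neutron-flux excursion | scram, stuck control-rod sensor) ≈ 0.348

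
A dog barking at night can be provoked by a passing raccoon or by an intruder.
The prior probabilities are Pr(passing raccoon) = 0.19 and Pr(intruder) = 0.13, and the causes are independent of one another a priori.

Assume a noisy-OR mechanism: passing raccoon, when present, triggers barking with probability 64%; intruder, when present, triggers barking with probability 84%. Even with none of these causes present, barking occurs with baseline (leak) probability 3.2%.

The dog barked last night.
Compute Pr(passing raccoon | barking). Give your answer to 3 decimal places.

Under noisy-OR, P(barking | causes) = 1 − (1−0.032)·∏(1−qᵢ) over the active causes.
Weight on passing raccoon=true, given the evidence: 0.107696 + 0.023323 = 0.131019
Normalizer over all consistent configurations: 0.032*0.81*0.87 + 0.84512*0.81*0.13 + 0.65152*0.19*0.87 + 0.944243*0.19*0.13 = 0.242560
P(passing raccoon | barking) = 0.131019/0.242560 ≈ 0.540

Pr(passing raccoon | barking) ≈ 0.540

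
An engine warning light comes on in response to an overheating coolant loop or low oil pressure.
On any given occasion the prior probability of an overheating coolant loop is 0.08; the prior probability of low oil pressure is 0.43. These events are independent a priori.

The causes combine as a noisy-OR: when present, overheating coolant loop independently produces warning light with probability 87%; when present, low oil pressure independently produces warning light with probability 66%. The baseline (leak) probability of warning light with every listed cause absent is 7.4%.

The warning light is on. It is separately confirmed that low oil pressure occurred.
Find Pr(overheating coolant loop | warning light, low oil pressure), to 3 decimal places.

Under noisy-OR, P(warning light | causes) = 1 − (1−0.074)·∏(1−qᵢ) over the active causes.
For the numerator, keep only overheating coolant loop=true terms: 0.959071*0.08 = 0.076726
Denominator P(warning light | low oil pressure): 0.68516*0.92 + 0.959071*0.08 = 0.707073
P(overheating coolant loop | warning light, low oil pressure) = 0.076726/0.707073 ≈ 0.109

Pr(overheating coolant loop | warning light, low oil pressure) ≈ 0.109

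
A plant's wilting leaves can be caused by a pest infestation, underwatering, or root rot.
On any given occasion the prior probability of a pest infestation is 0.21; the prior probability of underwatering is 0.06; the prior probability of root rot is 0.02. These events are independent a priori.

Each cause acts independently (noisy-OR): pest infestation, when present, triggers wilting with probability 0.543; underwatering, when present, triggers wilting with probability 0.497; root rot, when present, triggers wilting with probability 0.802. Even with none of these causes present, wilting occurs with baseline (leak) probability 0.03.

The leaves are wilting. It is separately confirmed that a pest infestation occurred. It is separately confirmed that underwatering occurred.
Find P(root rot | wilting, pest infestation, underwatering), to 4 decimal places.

P(root rot | wilting, pest infestation, underwatering) ≈ 0.0245

Under noisy-OR, P(wilting | causes) = 1 − (1−0.03)·∏(1−qᵢ) over the active causes.
Numerator (weight on configurations with root rot): 0.955851×0.02 = 0.019117
Denominator P(wilting | pest infestation, underwatering): 0.777025×0.98 + 0.955851×0.02 = 0.780601
P(root rot | wilting, pest infestation, underwatering) = 0.019117/0.780601 ≈ 0.0245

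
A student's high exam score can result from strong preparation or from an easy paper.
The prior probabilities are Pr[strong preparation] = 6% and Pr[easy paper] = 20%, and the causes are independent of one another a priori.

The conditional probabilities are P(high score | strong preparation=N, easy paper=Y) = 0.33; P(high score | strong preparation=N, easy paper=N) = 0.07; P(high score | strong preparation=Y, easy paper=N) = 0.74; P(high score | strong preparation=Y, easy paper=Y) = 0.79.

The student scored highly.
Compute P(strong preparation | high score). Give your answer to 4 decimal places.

For the numerator, keep only strong preparation=true terms: 0.035520 + 0.009480 = 0.045000
Denominator P(high score): 0.07·0.94·0.8 + 0.33·0.94·0.2 + 0.74·0.06·0.8 + 0.79·0.06·0.2 = 0.159680
P(strong preparation | high score) = 0.045000/0.159680 ≈ 0.2818

P(strong preparation | high score) ≈ 0.2818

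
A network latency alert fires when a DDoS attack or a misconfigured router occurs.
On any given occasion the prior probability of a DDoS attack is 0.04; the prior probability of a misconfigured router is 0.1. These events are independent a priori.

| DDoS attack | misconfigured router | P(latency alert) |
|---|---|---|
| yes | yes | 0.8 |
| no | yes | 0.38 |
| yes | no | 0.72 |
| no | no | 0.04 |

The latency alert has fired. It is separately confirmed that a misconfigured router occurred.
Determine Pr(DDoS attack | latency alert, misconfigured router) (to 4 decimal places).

Sum P(latency alert|·) weighted by the priors over both values of DDoS attack:
  P(latency alert | misconfigured router) = 0.38·0.96 + 0.8·0.04
        = 0.364800 + 0.032000 = 0.396800
The terms with DDoS attack present sum to 0.032000, so
  P(DDoS attack | latency alert, misconfigured router) = 0.032000 / 0.396800 ≈ 0.0806

Pr(DDoS attack | latency alert, misconfigured router) ≈ 0.0806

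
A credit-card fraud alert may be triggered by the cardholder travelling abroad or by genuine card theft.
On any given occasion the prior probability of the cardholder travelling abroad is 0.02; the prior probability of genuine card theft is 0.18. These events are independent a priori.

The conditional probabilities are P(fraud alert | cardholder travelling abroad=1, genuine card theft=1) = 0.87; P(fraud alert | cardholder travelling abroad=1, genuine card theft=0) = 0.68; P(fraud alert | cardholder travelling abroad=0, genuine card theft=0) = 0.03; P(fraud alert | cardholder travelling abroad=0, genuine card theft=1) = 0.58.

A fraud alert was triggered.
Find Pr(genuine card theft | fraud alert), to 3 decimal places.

P(fraud alert) = 0.03*0.98*0.82 + 0.58*0.98*0.18 + 0.68*0.02*0.82 + 0.87*0.02*0.18 = 0.024108 + 0.102312 + 0.011152 + 0.003132 = 0.140704
The genuine card theft-present share is 0.102312 + 0.003132 = 0.105444.
P(genuine card theft | fraud alert) = 0.105444 / 0.140704 ≈ 0.749

Pr(genuine card theft | fraud alert) ≈ 0.749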